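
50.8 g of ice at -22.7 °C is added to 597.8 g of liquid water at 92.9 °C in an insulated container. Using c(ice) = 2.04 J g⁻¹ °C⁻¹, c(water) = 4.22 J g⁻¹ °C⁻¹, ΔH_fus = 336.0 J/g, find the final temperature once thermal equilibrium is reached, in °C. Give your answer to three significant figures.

Heat to bring ice to 0 °C and melt it: q₁ = 50.8×2.04×22.7 + 50.8×336.0 = 19421 J
Heat the water can supply cooling to 0 °C: 597.8×4.22×92.9 = 234360 J > q₁, so all ice melts.
Energy balance: 597.8×4.22×(92.9 − T) = 19421 + 50.8×4.22×(T − 0)
2522.716(92.9 − T) = 19421 + 214.376 T
234360 − 19421 = 2737.092 T
T = 214939 / 2737.092 = 78.53 °C

T_f = 78.5 °C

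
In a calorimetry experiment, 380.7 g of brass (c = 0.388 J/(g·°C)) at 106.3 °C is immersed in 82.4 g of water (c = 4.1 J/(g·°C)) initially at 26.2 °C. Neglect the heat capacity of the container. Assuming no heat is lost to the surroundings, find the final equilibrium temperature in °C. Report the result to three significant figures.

T_f = 50.6 °C

Heat lost by brass = heat gained by water.
(380.7)(0.388)(106.3 − T) = (82.4)(4.1)(T − 26.2)
147.7116 (106.3 − T) = 337.84 (T − 26.2)
15702 − 147.7116 T = 337.84 T − 8851.4
24553.4 = 485.5516 T
T = 50.57 °C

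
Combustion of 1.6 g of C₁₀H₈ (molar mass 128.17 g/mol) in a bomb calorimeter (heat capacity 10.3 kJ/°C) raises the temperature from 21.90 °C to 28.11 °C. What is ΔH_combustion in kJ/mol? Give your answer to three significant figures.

ΔH = -5120 kJ/mol

ΔT = 28.11 − 21.90 = 6.21 °C
q_cal = C_cal × ΔT = 10.3 × 6.21 = 63.963 kJ
n = 1.6 / 128.17 = 0.012483 mol
q_rxn = −q_cal = -63.963 kJ
ΔH = -63.963 / 0.012483 = -5124 kJ/mol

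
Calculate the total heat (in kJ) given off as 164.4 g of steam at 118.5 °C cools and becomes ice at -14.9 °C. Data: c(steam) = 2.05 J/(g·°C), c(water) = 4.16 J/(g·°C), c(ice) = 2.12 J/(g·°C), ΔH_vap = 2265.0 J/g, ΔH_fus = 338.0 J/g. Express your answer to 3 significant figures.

q = 508 kJ

q1 (cool steam 118.5→100 °C): 164.4 × 2.05 × 18.5 = 6235 J
q2 (condense at 100 °C): 164.4 × 2265.0 = 372366 J
q3 (cool water 100→0 °C): 164.4 × 4.16 × 100.0 = 68390 J
q4 (freeze at 0 °C): 164.4 × 338.0 = 55567 J
q5 (cool ice 0→-14.9 °C): 164.4 × 2.12 × 14.9 = 5193 J
Total: 6235 + 372366 + 68390 + 55567 + 5193 = 507751 J = 508 kJ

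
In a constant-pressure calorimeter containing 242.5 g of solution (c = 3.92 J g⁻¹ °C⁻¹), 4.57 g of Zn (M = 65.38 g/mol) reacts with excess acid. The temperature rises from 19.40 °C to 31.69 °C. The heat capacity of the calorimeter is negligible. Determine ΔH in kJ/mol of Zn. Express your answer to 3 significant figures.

|ΔT| = |31.69 − 19.40| = 12.29 °C
|q_surr| = (242.5 × 3.92) × 12.29 = 950.6 × 12.29 = 11680 J
n(Zn) = 4.57 / 65.38 = 0.06990 mol
Temperature rose, so q_rxn = −|q_surr| = -11.68 kJ
ΔH = q_rxn / n = -167.1 kJ/mol

ΔH = -167 kJ/mol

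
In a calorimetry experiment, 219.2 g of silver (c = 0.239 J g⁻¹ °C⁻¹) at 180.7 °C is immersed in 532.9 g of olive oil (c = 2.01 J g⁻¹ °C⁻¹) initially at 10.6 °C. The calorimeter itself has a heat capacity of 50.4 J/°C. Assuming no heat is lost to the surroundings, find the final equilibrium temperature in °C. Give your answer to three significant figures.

Heat lost by silver = heat gained by olive oil + calorimeter.
(219.2)(0.239)(180.7 − T) = [(532.9)(2.01) + 50.4](T − 10.6)
52.3888 (180.7 − T) = 1121.529 (T − 10.6)
9466.7 − 52.3888 T = 1121.529 T − 11888
21354.7 = 1173.9178 T
T = 18.19 °C

T_f = 18.2 °C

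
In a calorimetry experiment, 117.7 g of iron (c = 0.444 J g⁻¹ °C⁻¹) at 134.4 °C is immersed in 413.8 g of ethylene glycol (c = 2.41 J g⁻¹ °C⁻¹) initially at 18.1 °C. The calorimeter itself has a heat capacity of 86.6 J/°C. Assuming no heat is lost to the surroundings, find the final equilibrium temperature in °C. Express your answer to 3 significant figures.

T_f = 23.4 °C

Heat lost by iron = heat gained by ethylene glycol + calorimeter.
(117.7)(0.444)(134.4 − T) = [(413.8)(2.41) + 86.6](T − 18.1)
52.2588 (134.4 − T) = 1083.858 (T − 18.1)
7023.6 − 52.2588 T = 1083.858 T − 19618
26641.6 = 1136.1168 T
T = 23.4497 °C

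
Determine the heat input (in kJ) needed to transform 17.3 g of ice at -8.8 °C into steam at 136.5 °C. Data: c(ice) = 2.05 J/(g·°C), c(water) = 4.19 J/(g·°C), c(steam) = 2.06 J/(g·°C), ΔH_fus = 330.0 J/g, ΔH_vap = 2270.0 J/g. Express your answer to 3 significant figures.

q = 53.8 kJ

q1 (heat ice -8.8→0.0 °C): 17.3 × 2.05 × 8.8 = 312 J
q2 (melt at 0 °C): 17.3 × 330.0 = 5709 J
q3 (heat water 0.0→100.0 °C): 17.3 × 4.19 × 100.0 = 7249 J
q4 (vaporize at 100 °C): 17.3 × 2270.0 = 39271 J
q5 (heat steam 100.0→136.5 °C): 17.3 × 2.06 × 36.5 = 1301 J
Total: 312 + 5709 + 7249 + 39271 + 1301 = 53842 J = 53.8 kJ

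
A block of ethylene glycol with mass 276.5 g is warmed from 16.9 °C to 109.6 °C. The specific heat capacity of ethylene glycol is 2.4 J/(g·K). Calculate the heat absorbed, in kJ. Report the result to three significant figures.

q = 61.5 kJ

q = m c ΔT = 276.5 × 2.4 × (109.6 − 16.9)
q = 276.5 × 2.4 × 92.7 = 61520 J = 61.5 kJ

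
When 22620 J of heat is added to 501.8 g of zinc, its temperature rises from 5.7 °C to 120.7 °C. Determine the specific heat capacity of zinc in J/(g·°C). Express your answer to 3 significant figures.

c = q / (m ΔT) = 22620 / (501.8 × 115.0)
c = 22620 / 57707 = 0.392 J/(g·°C)

c = 0.392 J/(g·°C)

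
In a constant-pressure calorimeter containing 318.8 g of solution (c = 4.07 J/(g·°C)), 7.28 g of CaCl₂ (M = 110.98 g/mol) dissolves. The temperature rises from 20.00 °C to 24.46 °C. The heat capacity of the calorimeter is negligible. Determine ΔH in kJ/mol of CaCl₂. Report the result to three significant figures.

ΔH = -88.2 kJ/mol

|ΔT| = |24.46 − 20.00| = 4.46 °C
|q_surr| = (318.8 × 4.07) × 4.46 = 1297.516 × 4.46 = 5787 J
n(CaCl₂) = 7.28 / 110.98 = 0.06560 mol
Temperature rose, so q_rxn = −|q_surr| = -5.787 kJ
ΔH = q_rxn / n = -88.22 kJ/mol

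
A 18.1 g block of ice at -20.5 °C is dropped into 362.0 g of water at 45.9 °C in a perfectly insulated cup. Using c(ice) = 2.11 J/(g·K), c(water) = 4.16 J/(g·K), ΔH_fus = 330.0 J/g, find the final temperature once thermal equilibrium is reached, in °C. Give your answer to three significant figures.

Heat to bring ice to 0 °C and melt it: q₁ = 18.1×2.11×20.5 + 18.1×330.0 = 6755.9 J
Heat the water can supply cooling to 0 °C: 362.0×4.16×45.9 = 69121.7 J > q₁, so all ice melts.
Energy balance: 362.0×4.16×(45.9 − T) = 6755.9 + 18.1×4.16×(T − 0)
1505.92(45.9 − T) = 6755.9 + 75.296 T
69121.7 − 6755.9 = 1581.216 T
T = 62365.8 / 1581.216 = 39.44 °C

T_f = 39.4 °C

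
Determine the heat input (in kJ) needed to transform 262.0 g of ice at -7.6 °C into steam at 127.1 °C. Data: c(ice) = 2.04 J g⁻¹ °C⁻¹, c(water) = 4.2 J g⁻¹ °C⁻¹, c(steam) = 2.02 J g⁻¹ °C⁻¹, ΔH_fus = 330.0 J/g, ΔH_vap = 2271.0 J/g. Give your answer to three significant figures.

q1 (heat ice -7.6→0.0 °C): 262.0 × 2.04 × 7.6 = 4062 J
q2 (melt at 0 °C): 262.0 × 330.0 = 86460 J
q3 (heat water 0.0→100.0 °C): 262.0 × 4.2 × 100.0 = 110040 J
q4 (vaporize at 100 °C): 262.0 × 2271.0 = 595002 J
q5 (heat steam 100.0→127.1 °C): 262.0 × 2.02 × 27.1 = 14342 J
Total: 4062 + 86460 + 110040 + 595002 + 14342 = 809906 J = 810 kJ

q = 810 kJ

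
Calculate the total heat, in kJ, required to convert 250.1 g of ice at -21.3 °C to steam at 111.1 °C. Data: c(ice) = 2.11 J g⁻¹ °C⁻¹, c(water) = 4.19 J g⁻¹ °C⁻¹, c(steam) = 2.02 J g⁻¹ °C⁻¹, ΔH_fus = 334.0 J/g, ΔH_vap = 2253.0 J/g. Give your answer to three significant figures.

q1 (heat ice -21.3→0.0 °C): 250.1 × 2.11 × 21.3 = 11240 J
q2 (melt at 0 °C): 250.1 × 334.0 = 83533 J
q3 (heat water 0.0→100.0 °C): 250.1 × 4.19 × 100.0 = 104792 J
q4 (vaporize at 100 °C): 250.1 × 2253.0 = 563475 J
q5 (heat steam 100.0→111.1 °C): 250.1 × 2.02 × 11.1 = 5608 J
Total: 11240 + 83533 + 104792 + 563475 + 5608 = 768648 J = 769 kJ

q = 769 kJ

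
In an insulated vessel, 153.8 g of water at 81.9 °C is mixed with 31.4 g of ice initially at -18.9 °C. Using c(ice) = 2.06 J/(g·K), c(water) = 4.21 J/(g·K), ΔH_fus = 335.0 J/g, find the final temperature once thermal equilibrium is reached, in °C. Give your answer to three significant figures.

T_f = 53.0 °C

Heat to bring ice to 0 °C and melt it: q₁ = 31.4×2.06×18.9 + 31.4×335.0 = 11742 J
Heat the water can supply cooling to 0 °C: 153.8×4.21×81.9 = 53030.1 J > q₁, so all ice melts.
Energy balance: 153.8×4.21×(81.9 − T) = 11742 + 31.4×4.21×(T − 0)
647.498(81.9 − T) = 11742 + 132.194 T
53030.1 − 11742 = 779.692 T
T = 41288.1 / 779.692 = 52.95 °C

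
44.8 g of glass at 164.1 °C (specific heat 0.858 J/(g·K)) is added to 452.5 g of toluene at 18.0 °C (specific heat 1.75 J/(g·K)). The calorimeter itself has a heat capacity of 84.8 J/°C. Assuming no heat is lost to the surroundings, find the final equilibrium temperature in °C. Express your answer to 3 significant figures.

Heat lost by glass = heat gained by toluene + calorimeter.
(44.8)(0.858)(164.1 − T) = [(452.5)(1.75) + 84.8](T − 18.0)
38.4384 (164.1 − T) = 876.675 (T − 18.0)
6307.7 − 38.4384 T = 876.675 T − 15780
22087.7 = 915.1134 T
T = 24.14 °C

T_f = 24.1 °C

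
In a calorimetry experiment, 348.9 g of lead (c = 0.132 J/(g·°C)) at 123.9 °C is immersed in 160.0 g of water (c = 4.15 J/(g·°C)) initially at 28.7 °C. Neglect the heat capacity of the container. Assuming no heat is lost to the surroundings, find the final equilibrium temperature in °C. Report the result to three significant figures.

Heat lost by lead = heat gained by water.
(348.9)(0.132)(123.9 − T) = (160.0)(4.15)(T − 28.7)
46.0548 (123.9 − T) = 664 (T − 28.7)
5706.2 − 46.0548 T = 664 T − 19057
24763.2 = 710.0548 T
T = 34.88 °C

T_f = 34.9 °C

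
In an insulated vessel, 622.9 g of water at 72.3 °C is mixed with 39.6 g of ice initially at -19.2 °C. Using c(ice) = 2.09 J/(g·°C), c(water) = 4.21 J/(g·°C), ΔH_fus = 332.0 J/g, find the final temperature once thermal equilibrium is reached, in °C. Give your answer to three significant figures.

Heat to bring ice to 0 °C and melt it: q₁ = 39.6×2.09×19.2 + 39.6×332.0 = 14736 J
Heat the water can supply cooling to 0 °C: 622.9×4.21×72.3 = 189600 J > q₁, so all ice melts.
Energy balance: 622.9×4.21×(72.3 − T) = 14736 + 39.6×4.21×(T − 0)
2622.409(72.3 − T) = 14736 + 166.716 T
189600 − 14736 = 2789.125 T
T = 174864 / 2789.125 = 62.69 °C

T_f = 62.7 °C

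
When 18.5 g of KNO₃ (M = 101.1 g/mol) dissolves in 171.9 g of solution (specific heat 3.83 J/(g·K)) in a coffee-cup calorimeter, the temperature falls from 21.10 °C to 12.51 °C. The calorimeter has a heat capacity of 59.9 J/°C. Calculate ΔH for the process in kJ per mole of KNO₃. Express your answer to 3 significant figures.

ΔH = 33.7 kJ/mol

|ΔT| = |12.51 − 21.10| = 8.59 °C
|q_surr| = (171.9 × 3.83 + 59.9) × 8.59 = 718.277 × 8.59 = 6170 J
n(KNO₃) = 18.5 / 101.1 = 0.1830 mol
Temperature fell, so q_rxn = +|q_surr| = 6.170 kJ
ΔH = q_rxn / n = 33.72 kJ/mol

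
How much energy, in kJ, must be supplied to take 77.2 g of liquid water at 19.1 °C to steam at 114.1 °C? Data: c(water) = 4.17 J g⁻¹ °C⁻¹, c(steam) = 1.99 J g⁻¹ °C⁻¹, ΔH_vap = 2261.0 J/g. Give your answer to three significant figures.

q = 203 kJ

q1 (heat water 19.1→100.0 °C): 77.2 × 4.17 × 80.9 = 26044 J
q2 (vaporize at 100 °C): 77.2 × 2261.0 = 174549 J
q3 (heat steam 100.0→114.1 °C): 77.2 × 1.99 × 14.1 = 2166 J
Total: 26044 + 174549 + 2166 = 202759 J = 203 kJ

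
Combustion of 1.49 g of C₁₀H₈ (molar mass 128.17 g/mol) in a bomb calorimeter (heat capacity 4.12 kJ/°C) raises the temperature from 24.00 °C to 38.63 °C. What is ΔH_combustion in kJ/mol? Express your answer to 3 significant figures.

ΔT = 38.63 − 24.00 = 14.63 °C
q_cal = C_cal × ΔT = 4.12 × 14.63 = 60.2756 kJ
n = 1.49 / 128.17 = 0.01163 mol
q_rxn = −q_cal = -60.2756 kJ
ΔH = -60.2756 / 0.01163 = -5183 kJ/mol

ΔH = -5180 kJ/mol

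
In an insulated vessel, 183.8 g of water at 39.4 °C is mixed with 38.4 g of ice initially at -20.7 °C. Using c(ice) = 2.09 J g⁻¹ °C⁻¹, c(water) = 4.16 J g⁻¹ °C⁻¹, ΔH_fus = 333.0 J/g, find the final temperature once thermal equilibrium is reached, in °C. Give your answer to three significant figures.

T_f = 17.0 °C

Heat to bring ice to 0 °C and melt it: q₁ = 38.4×2.09×20.7 + 38.4×333.0 = 14448 J
Heat the water can supply cooling to 0 °C: 183.8×4.16×39.4 = 30125.6 J > q₁, so all ice melts.
Energy balance: 183.8×4.16×(39.4 − T) = 14448 + 38.4×4.16×(T − 0)
764.608(39.4 − T) = 14448 + 159.744 T
30125.6 − 14448 = 924.352 T
T = 15677.6 / 924.352 = 16.96 °C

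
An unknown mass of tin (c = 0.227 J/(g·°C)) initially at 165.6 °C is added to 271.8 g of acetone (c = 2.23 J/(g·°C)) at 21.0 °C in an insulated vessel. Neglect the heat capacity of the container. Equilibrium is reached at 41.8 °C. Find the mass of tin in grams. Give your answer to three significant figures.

q_gained = (271.8 × 2.23) × (41.8 − 21.0) = 12610 J
q_lost = m × 0.227 × (165.6 − 41.8) = 28.1026 m
m = 12610 / 28.1026 = 449 g

m = 449 g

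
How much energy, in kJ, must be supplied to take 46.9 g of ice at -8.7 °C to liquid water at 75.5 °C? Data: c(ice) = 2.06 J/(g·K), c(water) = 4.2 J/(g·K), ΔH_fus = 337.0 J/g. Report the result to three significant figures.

q = 31.5 kJ

q1 (heat ice -8.7→0.0 °C): 46.9 × 2.06 × 8.7 = 841 J
q2 (melt at 0 °C): 46.9 × 337.0 = 15805 J
q3 (heat water 0.0→75.5 °C): 46.9 × 4.2 × 75.5 = 14872 J
Total: 841 + 15805 + 14872 = 31518 J = 31.5 kJ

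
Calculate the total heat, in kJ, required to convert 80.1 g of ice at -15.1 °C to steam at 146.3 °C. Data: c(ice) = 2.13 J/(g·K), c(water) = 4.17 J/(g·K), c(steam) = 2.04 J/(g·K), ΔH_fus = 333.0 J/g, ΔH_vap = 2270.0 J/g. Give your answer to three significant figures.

q1 (heat ice -15.1→0.0 °C): 80.1 × 2.13 × 15.1 = 2576 J
q2 (melt at 0 °C): 80.1 × 333.0 = 26673 J
q3 (heat water 0.0→100.0 °C): 80.1 × 4.17 × 100.0 = 33402 J
q4 (vaporize at 100 °C): 80.1 × 2270.0 = 181827 J
q5 (heat steam 100.0→146.3 °C): 80.1 × 2.04 × 46.3 = 7566 J
Total: 2576 + 26673 + 33402 + 181827 + 7566 = 252044 J = 252 kJ

q = 252 kJ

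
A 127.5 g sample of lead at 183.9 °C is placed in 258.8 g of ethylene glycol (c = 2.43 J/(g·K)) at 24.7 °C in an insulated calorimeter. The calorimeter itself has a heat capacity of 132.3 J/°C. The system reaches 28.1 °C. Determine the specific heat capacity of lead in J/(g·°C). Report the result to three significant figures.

c = 0.130 J/(g·°C)

q_gained = (258.8 × 2.43 + 132.3) × (28.1 − 24.7) = 2588 J
q_lost = 127.5 × c × (183.9 − 28.1) = 19864.5 c
Set equal: c = 2588 / 19864.5 = 0.130 J/(g·°C)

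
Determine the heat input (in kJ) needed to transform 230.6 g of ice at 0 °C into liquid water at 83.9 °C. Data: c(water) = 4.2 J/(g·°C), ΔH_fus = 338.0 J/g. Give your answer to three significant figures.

q = 159 kJ

q1 (melt at 0 °C): 230.6 × 338.0 = 77943 J
q2 (heat water 0.0→83.9 °C): 230.6 × 4.2 × 83.9 = 81259 J
Total: 77943 + 81259 = 159202 J = 159 kJ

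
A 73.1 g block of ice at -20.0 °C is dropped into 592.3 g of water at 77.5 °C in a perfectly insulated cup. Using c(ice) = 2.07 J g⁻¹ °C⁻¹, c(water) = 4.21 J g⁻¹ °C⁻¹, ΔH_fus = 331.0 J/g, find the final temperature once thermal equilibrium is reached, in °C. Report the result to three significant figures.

T_f = 59.3 °C

Heat to bring ice to 0 °C and melt it: q₁ = 73.1×2.07×20.0 + 73.1×331.0 = 27222 J
Heat the water can supply cooling to 0 °C: 592.3×4.21×77.5 = 193253 J > q₁, so all ice melts.
Energy balance: 592.3×4.21×(77.5 − T) = 27222 + 73.1×4.21×(T − 0)
2493.583(77.5 − T) = 27222 + 307.751 T
193253 − 27222 = 2801.334 T
T = 166031 / 2801.334 = 59.27 °C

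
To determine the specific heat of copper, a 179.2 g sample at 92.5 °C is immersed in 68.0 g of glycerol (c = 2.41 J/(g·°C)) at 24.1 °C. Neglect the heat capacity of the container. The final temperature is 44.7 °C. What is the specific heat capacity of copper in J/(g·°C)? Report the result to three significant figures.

c = 0.394 J/(g·°C)

q_gained = (68.0 × 2.41) × (44.7 − 24.1) = 3376 J
q_lost = 179.2 × c × (92.5 − 44.7) = 8565.76 c
Set equal: c = 3376 / 8565.76 = 0.394 J/(g·°C)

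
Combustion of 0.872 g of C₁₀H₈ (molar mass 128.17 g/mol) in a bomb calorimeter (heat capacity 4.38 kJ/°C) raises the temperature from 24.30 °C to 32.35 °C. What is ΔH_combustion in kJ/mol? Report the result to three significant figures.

ΔT = 32.35 − 24.30 = 8.05 °C
q_cal = C_cal × ΔT = 4.38 × 8.05 = 35.259 kJ
n = 0.872 / 128.17 = 0.006803 mol
q_rxn = −q_cal = -35.259 kJ
ΔH = -35.259 / 0.006803 = -5183 kJ/mol

ΔH = -5180 kJ/mol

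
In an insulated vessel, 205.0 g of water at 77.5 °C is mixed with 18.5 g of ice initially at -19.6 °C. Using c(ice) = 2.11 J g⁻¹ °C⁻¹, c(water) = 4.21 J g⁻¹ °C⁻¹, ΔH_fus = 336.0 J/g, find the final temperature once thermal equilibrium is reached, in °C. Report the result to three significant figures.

Heat to bring ice to 0 °C and melt it: q₁ = 18.5×2.11×19.6 + 18.5×336.0 = 6981.1 J
Heat the water can supply cooling to 0 °C: 205.0×4.21×77.5 = 66886.4 J > q₁, so all ice melts.
Energy balance: 205.0×4.21×(77.5 − T) = 6981.1 + 18.5×4.21×(T − 0)
863.05(77.5 − T) = 6981.1 + 77.885 T
66886.4 − 6981.1 = 940.935 T
T = 59905.3 / 940.935 = 63.67 °C

T_f = 63.7 °C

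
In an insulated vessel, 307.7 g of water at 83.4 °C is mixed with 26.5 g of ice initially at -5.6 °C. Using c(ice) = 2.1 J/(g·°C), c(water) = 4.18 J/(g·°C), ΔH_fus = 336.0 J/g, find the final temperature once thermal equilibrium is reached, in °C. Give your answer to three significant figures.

Heat to bring ice to 0 °C and melt it: q₁ = 26.5×2.1×5.6 + 26.5×336.0 = 9215.6 J
Heat the water can supply cooling to 0 °C: 307.7×4.18×83.4 = 107268 J > q₁, so all ice melts.
Energy balance: 307.7×4.18×(83.4 − T) = 9215.6 + 26.5×4.18×(T − 0)
1286.186(83.4 − T) = 9215.6 + 110.77 T
107268 − 9215.6 = 1396.956 T
T = 98052.4 / 1396.956 = 70.19 °C

T_f = 70.2 °C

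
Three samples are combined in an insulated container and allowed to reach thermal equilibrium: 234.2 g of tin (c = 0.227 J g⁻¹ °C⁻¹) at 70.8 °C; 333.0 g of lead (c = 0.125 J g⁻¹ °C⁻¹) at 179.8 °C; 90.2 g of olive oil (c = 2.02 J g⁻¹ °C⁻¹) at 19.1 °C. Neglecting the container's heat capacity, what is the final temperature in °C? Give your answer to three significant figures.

Σ mᵢcᵢ(T − Tᵢ) = 0  ⇒  T = Σ mᵢcᵢTᵢ / Σ mᵢcᵢ
Σ mᵢcᵢ = 234.2×0.227 + 333.0×0.125 + 90.2×2.02 = 276.9924
Σ mᵢcᵢTᵢ = 53.1634×70.8 + 41.625×179.8 + 182.204×19.1 = 14728
T = 14728 / 276.9924 = 53.17 °C

T_f = 53.2 °C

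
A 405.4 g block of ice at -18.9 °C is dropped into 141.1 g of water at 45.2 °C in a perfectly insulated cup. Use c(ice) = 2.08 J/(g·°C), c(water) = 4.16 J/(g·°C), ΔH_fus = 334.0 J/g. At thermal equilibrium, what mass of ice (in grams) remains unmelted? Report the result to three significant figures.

Heat to warm all ice to 0 °C: 405.4×2.08×18.9 = 15937 J
Heat released by water cooling to 0 °C: 141.1×4.16×45.2 = 26531 J
26531 J < 15937 + 405.4×334.0 = 151340.6 J, so not all ice melts; final T = 0 °C.
Heat left for melting: 26531 − 15937 = 10594 J
Mass melted = 10594 / 334.0 = 31.72 g
Ice remaining = 405.4 − 31.72 = 373.68 g

m_ice remaining = 374 g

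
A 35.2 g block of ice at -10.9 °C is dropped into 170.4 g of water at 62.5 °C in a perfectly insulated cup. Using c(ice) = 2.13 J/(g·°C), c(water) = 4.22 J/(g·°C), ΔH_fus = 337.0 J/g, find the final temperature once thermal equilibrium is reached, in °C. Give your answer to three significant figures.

Heat to bring ice to 0 °C and melt it: q₁ = 35.2×2.13×10.9 + 35.2×337.0 = 12680 J
Heat the water can supply cooling to 0 °C: 170.4×4.22×62.5 = 44943.0 J > q₁, so all ice melts.
Energy balance: 170.4×4.22×(62.5 − T) = 12680 + 35.2×4.22×(T − 0)
719.088(62.5 − T) = 12680 + 148.544 T
44943.0 − 12680 = 867.632 T
T = 32263.0 / 867.632 = 37.19 °C

T_f = 37.2 °C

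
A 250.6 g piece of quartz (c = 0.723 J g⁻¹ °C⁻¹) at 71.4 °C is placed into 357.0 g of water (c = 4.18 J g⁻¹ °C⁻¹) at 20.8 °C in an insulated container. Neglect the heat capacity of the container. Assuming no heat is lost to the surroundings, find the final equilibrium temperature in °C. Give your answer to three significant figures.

Heat lost by quartz = heat gained by water.
(250.6)(0.723)(71.4 − T) = (357.0)(4.18)(T − 20.8)
181.1838 (71.4 − T) = 1492.26 (T − 20.8)
12937 − 181.1838 T = 1492.26 T − 31039
43976 = 1673.4438 T
T = 26.28 °C

T_f = 26.3 °C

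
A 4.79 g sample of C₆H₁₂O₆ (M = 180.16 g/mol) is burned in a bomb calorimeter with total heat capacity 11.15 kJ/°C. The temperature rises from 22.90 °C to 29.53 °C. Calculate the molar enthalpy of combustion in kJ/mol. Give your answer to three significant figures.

ΔT = 29.53 − 22.90 = 6.63 °C
q_cal = C_cal × ΔT = 11.15 × 6.63 = 73.9245 kJ
n = 4.79 / 180.16 = 0.02659 mol
q_rxn = −q_cal = -73.9245 kJ
ΔH = -73.9245 / 0.02659 = -2780 kJ/mol

ΔH = -2780 kJ/mol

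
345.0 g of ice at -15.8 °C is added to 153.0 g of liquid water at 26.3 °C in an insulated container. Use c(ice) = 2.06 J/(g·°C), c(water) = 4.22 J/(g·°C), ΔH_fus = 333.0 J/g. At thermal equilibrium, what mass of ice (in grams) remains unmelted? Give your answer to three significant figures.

Heat to warm all ice to 0 °C: 345.0×2.06×15.8 = 11229 J
Heat released by water cooling to 0 °C: 153.0×4.22×26.3 = 16981 J
16981 J < 11229 + 345.0×333.0 = 126114 J, so not all ice melts; final T = 0 °C.
Heat left for melting: 16981 − 11229 = 5752 J
Mass melted = 5752 / 333.0 = 17.27 g
Ice remaining = 345.0 − 17.27 = 327.73 g

m_ice remaining = 328 g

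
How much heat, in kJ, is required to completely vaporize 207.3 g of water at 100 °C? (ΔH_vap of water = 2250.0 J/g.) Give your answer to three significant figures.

q = m × ΔH_vap = 207.3 × 2250.0 = 466400 J = 466 kJ

q = 466 kJ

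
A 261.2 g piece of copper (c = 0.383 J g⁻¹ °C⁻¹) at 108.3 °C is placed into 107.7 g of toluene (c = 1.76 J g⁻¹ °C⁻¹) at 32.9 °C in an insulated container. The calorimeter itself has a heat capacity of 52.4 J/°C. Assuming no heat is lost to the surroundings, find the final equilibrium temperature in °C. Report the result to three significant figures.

Heat lost by copper = heat gained by toluene + calorimeter.
(261.2)(0.383)(108.3 − T) = [(107.7)(1.76) + 52.4](T − 32.9)
100.0396 (108.3 − T) = 241.952 (T − 32.9)
10834 − 100.0396 T = 241.952 T − 7960.2
18794.2 = 341.9916 T
T = 54.96 °C

T_f = 55.0 °C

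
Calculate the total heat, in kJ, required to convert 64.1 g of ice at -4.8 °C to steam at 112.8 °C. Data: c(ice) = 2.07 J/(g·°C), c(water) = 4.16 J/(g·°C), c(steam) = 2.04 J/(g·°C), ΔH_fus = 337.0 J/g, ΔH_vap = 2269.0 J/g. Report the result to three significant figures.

q = 196 kJ

q1 (heat ice -4.8→0.0 °C): 64.1 × 2.07 × 4.8 = 637 J
q2 (melt at 0 °C): 64.1 × 337.0 = 21602 J
q3 (heat water 0.0→100.0 °C): 64.1 × 4.16 × 100.0 = 26666 J
q4 (vaporize at 100 °C): 64.1 × 2269.0 = 145443 J
q5 (heat steam 100.0→112.8 °C): 64.1 × 2.04 × 12.8 = 1674 J
Total: 637 + 21602 + 26666 + 145443 + 1674 = 196022 J = 196 kJ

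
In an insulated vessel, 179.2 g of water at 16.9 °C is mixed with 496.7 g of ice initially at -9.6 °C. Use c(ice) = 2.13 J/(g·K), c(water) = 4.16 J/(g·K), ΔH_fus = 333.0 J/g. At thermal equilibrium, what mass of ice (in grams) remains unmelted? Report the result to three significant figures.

m_ice remaining = 489 g

Heat to warm all ice to 0 °C: 496.7×2.13×9.6 = 10157 J
Heat released by water cooling to 0 °C: 179.2×4.16×16.9 = 12598 J
12598 J < 10157 + 496.7×333.0 = 175558.1 J, so not all ice melts; final T = 0 °C.
Heat left for melting: 12598 − 10157 = 2441 J
Mass melted = 2441 / 333.0 = 7.330 g
Ice remaining = 496.7 − 7.330 = 489.370 g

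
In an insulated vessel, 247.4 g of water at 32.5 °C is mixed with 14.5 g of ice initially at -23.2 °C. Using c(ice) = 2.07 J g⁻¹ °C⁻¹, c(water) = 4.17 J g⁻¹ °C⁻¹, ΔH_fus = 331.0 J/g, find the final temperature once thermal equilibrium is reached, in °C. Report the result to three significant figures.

Heat to bring ice to 0 °C and melt it: q₁ = 14.5×2.07×23.2 + 14.5×331.0 = 5495.8 J
Heat the water can supply cooling to 0 °C: 247.4×4.17×32.5 = 33528.9 J > q₁, so all ice melts.
Energy balance: 247.4×4.17×(32.5 − T) = 5495.8 + 14.5×4.17×(T − 0)
1031.658(32.5 − T) = 5495.8 + 60.465 T
33528.9 − 5495.8 = 1092.123 T
T = 28033.1 / 1092.123 = 25.67 °C

T_f = 25.7 °C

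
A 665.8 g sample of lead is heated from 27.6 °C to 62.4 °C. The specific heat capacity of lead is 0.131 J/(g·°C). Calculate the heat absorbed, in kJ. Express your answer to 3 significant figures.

q = m c ΔT = 665.8 × 0.131 × (62.4 − 27.6)
q = 665.8 × 0.131 × 34.8 = 3035 J = 3.04 kJ

q = 3.04 kJ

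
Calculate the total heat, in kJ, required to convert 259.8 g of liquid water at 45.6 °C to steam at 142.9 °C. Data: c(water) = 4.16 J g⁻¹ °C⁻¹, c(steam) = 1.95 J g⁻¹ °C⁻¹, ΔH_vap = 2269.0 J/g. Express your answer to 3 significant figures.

q1 (heat water 45.6→100.0 °C): 259.8 × 4.16 × 54.4 = 58794 J
q2 (vaporize at 100 °C): 259.8 × 2269.0 = 589486 J
q3 (heat steam 100.0→142.9 °C): 259.8 × 1.95 × 42.9 = 21734 J
Total: 58794 + 589486 + 21734 = 670014 J = 670 kJ

q = 670 kJ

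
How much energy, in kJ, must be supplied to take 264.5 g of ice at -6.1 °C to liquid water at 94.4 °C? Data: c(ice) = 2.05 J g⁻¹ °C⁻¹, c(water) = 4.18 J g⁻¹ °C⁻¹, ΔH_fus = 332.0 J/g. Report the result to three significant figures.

q1 (heat ice -6.1→0.0 °C): 264.5 × 2.05 × 6.1 = 3308 J
q2 (melt at 0 °C): 264.5 × 332.0 = 87814 J
q3 (heat water 0.0→94.4 °C): 264.5 × 4.18 × 94.4 = 104370 J
Total: 3308 + 87814 + 104370 = 195492 J = 195 kJ

q = 195 kJ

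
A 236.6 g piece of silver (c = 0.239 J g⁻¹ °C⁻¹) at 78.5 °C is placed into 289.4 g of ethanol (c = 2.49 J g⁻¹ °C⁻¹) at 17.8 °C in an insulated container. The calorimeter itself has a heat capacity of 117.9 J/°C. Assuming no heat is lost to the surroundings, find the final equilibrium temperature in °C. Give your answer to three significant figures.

T_f = 21.6 °C

Heat lost by silver = heat gained by ethanol + calorimeter.
(236.6)(0.239)(78.5 − T) = [(289.4)(2.49) + 117.9](T − 17.8)
56.5474 (78.5 − T) = 838.506 (T − 17.8)
4439.0 − 56.5474 T = 838.506 T − 14925
19364.0 = 895.0534 T
T = 21.63 °C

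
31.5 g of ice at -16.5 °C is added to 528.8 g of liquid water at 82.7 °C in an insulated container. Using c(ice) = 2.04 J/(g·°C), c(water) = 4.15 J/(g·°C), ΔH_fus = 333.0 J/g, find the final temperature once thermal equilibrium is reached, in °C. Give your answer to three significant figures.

Heat to bring ice to 0 °C and melt it: q₁ = 31.5×2.04×16.5 + 31.5×333.0 = 11550 J
Heat the water can supply cooling to 0 °C: 528.8×4.15×82.7 = 181487 J > q₁, so all ice melts.
Energy balance: 528.8×4.15×(82.7 − T) = 11550 + 31.5×4.15×(T − 0)
2194.52(82.7 − T) = 11550 + 130.725 T
181487 − 11550 = 2325.245 T
T = 169937 / 2325.245 = 73.08 °C

T_f = 73.1 °C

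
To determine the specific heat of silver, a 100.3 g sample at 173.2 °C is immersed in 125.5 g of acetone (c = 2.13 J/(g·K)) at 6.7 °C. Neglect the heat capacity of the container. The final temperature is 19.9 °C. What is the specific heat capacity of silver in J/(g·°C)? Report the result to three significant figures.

c = 0.229 J/(g·°C)

q_gained = (125.5 × 2.13) × (19.9 − 6.7) = 3528.6 J
q_lost = 100.3 × c × (173.2 − 19.9) = 15375.99 c
Set equal: c = 3528.6 / 15375.99 = 0.229 J/(g·°C)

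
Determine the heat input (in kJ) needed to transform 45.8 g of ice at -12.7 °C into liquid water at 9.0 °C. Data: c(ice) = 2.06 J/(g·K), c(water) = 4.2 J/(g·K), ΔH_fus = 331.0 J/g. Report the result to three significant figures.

q1 (heat ice -12.7→0.0 °C): 45.8 × 2.06 × 12.7 = 1198 J
q2 (melt at 0 °C): 45.8 × 331.0 = 15160 J
q3 (heat water 0.0→9.0 °C): 45.8 × 4.2 × 9.0 = 1731 J
Total: 1198 + 15160 + 1731 = 18089 J = 18.1 kJ

q = 18.1 kJ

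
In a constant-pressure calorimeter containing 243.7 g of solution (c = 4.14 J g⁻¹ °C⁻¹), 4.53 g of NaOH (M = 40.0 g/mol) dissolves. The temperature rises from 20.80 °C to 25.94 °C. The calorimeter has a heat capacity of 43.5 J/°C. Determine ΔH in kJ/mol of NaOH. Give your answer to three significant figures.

ΔH = -47.8 kJ/mol

|ΔT| = |25.94 − 20.80| = 5.14 °C
|q_surr| = (243.7 × 4.14 + 43.5) × 5.14 = 1052.418 × 5.14 = 5409.4 J
n(NaOH) = 4.53 / 40.0 = 0.11325 mol
Temperature rose, so q_rxn = −|q_surr| = -5.4094 kJ
ΔH = q_rxn / n = -47.77 kJ/mol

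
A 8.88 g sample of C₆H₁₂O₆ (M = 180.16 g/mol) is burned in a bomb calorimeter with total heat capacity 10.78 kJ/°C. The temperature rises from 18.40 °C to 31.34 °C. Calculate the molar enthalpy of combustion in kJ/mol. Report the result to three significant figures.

ΔT = 31.34 − 18.40 = 12.94 °C
q_cal = C_cal × ΔT = 10.78 × 12.94 = 139.4932 kJ
n = 8.88 / 180.16 = 0.04929 mol
q_rxn = −q_cal = -139.4932 kJ
ΔH = -139.4932 / 0.04929 = -2830 kJ/mol

ΔH = -2830 kJ/mol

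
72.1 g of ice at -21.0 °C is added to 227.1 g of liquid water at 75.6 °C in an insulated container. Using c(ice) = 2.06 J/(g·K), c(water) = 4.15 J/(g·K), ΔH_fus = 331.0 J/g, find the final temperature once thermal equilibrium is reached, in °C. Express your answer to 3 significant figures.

T_f = 35.7 °C

Heat to bring ice to 0 °C and melt it: q₁ = 72.1×2.06×21.0 + 72.1×331.0 = 26984 J
Heat the water can supply cooling to 0 °C: 227.1×4.15×75.6 = 71250.4 J > q₁, so all ice melts.
Energy balance: 227.1×4.15×(75.6 − T) = 26984 + 72.1×4.15×(T − 0)
942.465(75.6 − T) = 26984 + 299.215 T
71250.4 − 26984 = 1241.680 T
T = 44266.4 / 1241.680 = 35.65 °C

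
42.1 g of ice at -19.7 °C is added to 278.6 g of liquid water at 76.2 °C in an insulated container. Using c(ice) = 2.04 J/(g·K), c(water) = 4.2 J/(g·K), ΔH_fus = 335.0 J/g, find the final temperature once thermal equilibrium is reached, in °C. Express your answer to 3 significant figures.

T_f = 54.5 °C

Heat to bring ice to 0 °C and melt it: q₁ = 42.1×2.04×19.7 + 42.1×335.0 = 15795 J
Heat the water can supply cooling to 0 °C: 278.6×4.2×76.2 = 89163.1 J > q₁, so all ice melts.
Energy balance: 278.6×4.2×(76.2 − T) = 15795 + 42.1×4.2×(T − 0)
1170.12(76.2 − T) = 15795 + 176.82 T
89163.1 − 15795 = 1346.94 T
T = 73368.1 / 1346.94 = 54.47 °C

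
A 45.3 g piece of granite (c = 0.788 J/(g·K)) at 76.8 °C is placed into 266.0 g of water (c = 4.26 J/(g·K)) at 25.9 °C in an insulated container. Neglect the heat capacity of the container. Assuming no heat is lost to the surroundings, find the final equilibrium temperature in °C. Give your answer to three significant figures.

T_f = 27.5 °C

Heat lost by granite = heat gained by water.
(45.3)(0.788)(76.8 − T) = (266.0)(4.26)(T − 25.9)
35.6964 (76.8 − T) = 1133.16 (T − 25.9)
2741.5 − 35.6964 T = 1133.16 T − 29349
32090.5 = 1168.8564 T
T = 27.45 °C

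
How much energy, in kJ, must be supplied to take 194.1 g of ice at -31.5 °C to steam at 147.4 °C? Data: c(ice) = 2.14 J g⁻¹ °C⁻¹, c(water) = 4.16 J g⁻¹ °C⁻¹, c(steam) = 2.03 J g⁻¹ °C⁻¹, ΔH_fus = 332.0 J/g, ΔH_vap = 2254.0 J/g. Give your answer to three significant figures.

q = 614 kJ

q1 (heat ice -31.5→0.0 °C): 194.1 × 2.14 × 31.5 = 13084 J
q2 (melt at 0 °C): 194.1 × 332.0 = 64441 J
q3 (heat water 0.0→100.0 °C): 194.1 × 4.16 × 100.0 = 80746 J
q4 (vaporize at 100 °C): 194.1 × 2254.0 = 437501 J
q5 (heat steam 100.0→147.4 °C): 194.1 × 2.03 × 47.4 = 18677 J
Total: 13084 + 64441 + 80746 + 437501 + 18677 = 614449 J = 614 kJ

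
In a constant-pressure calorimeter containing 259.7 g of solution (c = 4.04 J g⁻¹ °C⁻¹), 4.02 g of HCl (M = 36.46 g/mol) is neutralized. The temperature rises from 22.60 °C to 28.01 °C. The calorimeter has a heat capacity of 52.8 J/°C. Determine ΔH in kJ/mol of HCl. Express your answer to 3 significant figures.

|ΔT| = |28.01 − 22.60| = 5.41 °C
|q_surr| = (259.7 × 4.04 + 52.8) × 5.41 = 1101.988 × 5.41 = 5962 J
n(HCl) = 4.02 / 36.46 = 0.1103 mol
Temperature rose, so q_rxn = −|q_surr| = -5.962 kJ
ΔH = q_rxn / n = -54.05 kJ/mol

ΔH = -54.1 kJ/mol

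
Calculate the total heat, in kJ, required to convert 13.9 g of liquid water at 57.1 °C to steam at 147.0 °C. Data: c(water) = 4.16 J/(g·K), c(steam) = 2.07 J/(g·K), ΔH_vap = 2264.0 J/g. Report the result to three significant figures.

q1 (heat water 57.1→100.0 °C): 13.9 × 4.16 × 42.9 = 2481 J
q2 (vaporize at 100 °C): 13.9 × 2264.0 = 31470 J
q3 (heat steam 100.0→147.0 °C): 13.9 × 2.07 × 47.0 = 1352 J
Total: 2481 + 31470 + 1352 = 35303 J = 35.3 kJ

q = 35.3 kJ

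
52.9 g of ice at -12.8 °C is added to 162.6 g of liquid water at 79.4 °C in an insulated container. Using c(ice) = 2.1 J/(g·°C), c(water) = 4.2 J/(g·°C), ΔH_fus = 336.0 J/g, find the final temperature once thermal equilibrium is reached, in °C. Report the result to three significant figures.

T_f = 38.7 °C

Heat to bring ice to 0 °C and melt it: q₁ = 52.9×2.1×12.8 + 52.9×336.0 = 19196 J
Heat the water can supply cooling to 0 °C: 162.6×4.2×79.4 = 54223.8 J > q₁, so all ice melts.
Energy balance: 162.6×4.2×(79.4 − T) = 19196 + 52.9×4.2×(T − 0)
682.92(79.4 − T) = 19196 + 222.18 T
54223.8 − 19196 = 905.10 T
T = 35027.8 / 905.10 = 38.70 °C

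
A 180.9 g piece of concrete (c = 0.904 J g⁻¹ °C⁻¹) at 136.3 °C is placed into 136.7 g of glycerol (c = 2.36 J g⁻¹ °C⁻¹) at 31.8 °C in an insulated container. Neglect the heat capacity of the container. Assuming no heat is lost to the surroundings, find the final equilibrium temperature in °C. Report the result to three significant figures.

Heat lost by concrete = heat gained by glycerol.
(180.9)(0.904)(136.3 − T) = (136.7)(2.36)(T − 31.8)
163.5336 (136.3 − T) = 322.612 (T − 31.8)
22290 − 163.5336 T = 322.612 T − 10259
32549 = 486.1456 T
T = 66.95 °C

T_f = 67.0 °C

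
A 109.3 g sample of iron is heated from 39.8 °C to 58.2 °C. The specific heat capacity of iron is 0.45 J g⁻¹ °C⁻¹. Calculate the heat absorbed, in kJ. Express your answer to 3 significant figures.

q = 0.905 kJ

q = m c ΔT = 109.3 × 0.45 × (58.2 − 39.8)
q = 109.3 × 0.45 × 18.4 = 905.0 J = 0.905 kJ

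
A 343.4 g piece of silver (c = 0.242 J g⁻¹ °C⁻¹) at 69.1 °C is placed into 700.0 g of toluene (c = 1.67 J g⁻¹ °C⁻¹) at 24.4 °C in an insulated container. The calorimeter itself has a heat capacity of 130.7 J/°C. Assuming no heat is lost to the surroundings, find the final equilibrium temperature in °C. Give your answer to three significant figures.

T_f = 27.1 °C

Heat lost by silver = heat gained by toluene + calorimeter.
(343.4)(0.242)(69.1 − T) = [(700.0)(1.67) + 130.7](T − 24.4)
83.1028 (69.1 − T) = 1299.7 (T − 24.4)
5742.4 − 83.1028 T = 1299.7 T − 31713
37455.4 = 1382.8028 T
T = 27.09 °C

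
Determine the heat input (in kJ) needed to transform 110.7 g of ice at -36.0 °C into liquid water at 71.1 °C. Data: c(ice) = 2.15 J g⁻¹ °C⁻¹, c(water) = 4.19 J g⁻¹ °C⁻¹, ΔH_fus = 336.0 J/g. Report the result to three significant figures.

q1 (heat ice -36.0→0.0 °C): 110.7 × 2.15 × 36.0 = 8568 J
q2 (melt at 0 °C): 110.7 × 336.0 = 37195 J
q3 (heat water 0.0→71.1 °C): 110.7 × 4.19 × 71.1 = 32979 J
Total: 8568 + 37195 + 32979 = 78742 J = 78.7 kJ

q = 78.7 kJ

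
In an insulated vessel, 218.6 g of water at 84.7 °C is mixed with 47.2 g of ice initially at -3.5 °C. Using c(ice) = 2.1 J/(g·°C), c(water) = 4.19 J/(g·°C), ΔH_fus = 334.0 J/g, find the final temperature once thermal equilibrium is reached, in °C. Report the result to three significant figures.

Heat to bring ice to 0 °C and melt it: q₁ = 47.2×2.1×3.5 + 47.2×334.0 = 16112 J
Heat the water can supply cooling to 0 °C: 218.6×4.19×84.7 = 77579.6 J > q₁, so all ice melts.
Energy balance: 218.6×4.19×(84.7 − T) = 16112 + 47.2×4.19×(T − 0)
915.934(84.7 − T) = 16112 + 197.768 T
77579.6 − 16112 = 1113.702 T
T = 61467.6 / 1113.702 = 55.19 °C

T_f = 55.2 °C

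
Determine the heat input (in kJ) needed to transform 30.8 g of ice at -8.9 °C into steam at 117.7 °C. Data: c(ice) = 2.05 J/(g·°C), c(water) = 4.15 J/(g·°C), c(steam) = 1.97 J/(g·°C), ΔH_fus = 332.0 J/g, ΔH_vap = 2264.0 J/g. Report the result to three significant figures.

q = 94.4 kJ

q1 (heat ice -8.9→0.0 °C): 30.8 × 2.05 × 8.9 = 562 J
q2 (melt at 0 °C): 30.8 × 332.0 = 10226 J
q3 (heat water 0.0→100.0 °C): 30.8 × 4.15 × 100.0 = 12782 J
q4 (vaporize at 100 °C): 30.8 × 2264.0 = 69731 J
q5 (heat steam 100.0→117.7 °C): 30.8 × 1.97 × 17.7 = 1074 J
Total: 562 + 10226 + 12782 + 69731 + 1074 = 94375 J = 94.4 kJ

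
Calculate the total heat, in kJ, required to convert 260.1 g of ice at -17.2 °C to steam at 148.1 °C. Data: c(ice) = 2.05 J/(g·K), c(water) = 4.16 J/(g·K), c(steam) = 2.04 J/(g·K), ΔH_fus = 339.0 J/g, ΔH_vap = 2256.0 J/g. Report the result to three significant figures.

q = 818 kJ

q1 (heat ice -17.2→0.0 °C): 260.1 × 2.05 × 17.2 = 9171 J
q2 (melt at 0 °C): 260.1 × 339.0 = 88174 J
q3 (heat water 0.0→100.0 °C): 260.1 × 4.16 × 100.0 = 108202 J
q4 (vaporize at 100 °C): 260.1 × 2256.0 = 586786 J
q5 (heat steam 100.0→148.1 °C): 260.1 × 2.04 × 48.1 = 25522 J
Total: 9171 + 88174 + 108202 + 586786 + 25522 = 817855 J = 818 kJ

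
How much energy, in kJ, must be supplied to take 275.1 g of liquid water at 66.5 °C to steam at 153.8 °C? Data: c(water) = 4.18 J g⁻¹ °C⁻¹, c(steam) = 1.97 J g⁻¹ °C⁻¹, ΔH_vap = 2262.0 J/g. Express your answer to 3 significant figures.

q = 690 kJ

q1 (heat water 66.5→100.0 °C): 275.1 × 4.18 × 33.5 = 38522 J
q2 (vaporize at 100 °C): 275.1 × 2262.0 = 622276 J
q3 (heat steam 100.0→153.8 °C): 275.1 × 1.97 × 53.8 = 29157 J
Total: 38522 + 622276 + 29157 = 689955 J = 690 kJ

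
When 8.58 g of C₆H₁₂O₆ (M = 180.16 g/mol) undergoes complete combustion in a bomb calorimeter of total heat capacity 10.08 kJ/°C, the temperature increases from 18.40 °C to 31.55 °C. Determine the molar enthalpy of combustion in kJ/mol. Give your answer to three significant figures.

ΔH = -2780 kJ/mol

ΔT = 31.55 − 18.40 = 13.15 °C
q_cal = C_cal × ΔT = 10.08 × 13.15 = 132.552 kJ
n = 8.58 / 180.16 = 0.04762 mol
q_rxn = −q_cal = -132.552 kJ
ΔH = -132.552 / 0.04762 = -2784 kJ/mol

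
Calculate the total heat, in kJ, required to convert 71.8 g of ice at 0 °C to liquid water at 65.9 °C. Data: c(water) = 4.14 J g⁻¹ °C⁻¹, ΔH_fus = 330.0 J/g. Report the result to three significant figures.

q1 (melt at 0 °C): 71.8 × 330.0 = 23694 J
q2 (heat water 0.0→65.9 °C): 71.8 × 4.14 × 65.9 = 19589 J
Total: 23694 + 19589 = 43283 J = 43.3 kJ

q = 43.3 kJ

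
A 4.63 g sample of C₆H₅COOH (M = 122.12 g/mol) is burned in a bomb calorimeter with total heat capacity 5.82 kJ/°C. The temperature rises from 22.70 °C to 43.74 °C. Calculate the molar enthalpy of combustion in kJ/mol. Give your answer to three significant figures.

ΔT = 43.74 − 22.70 = 21.04 °C
q_cal = C_cal × ΔT = 5.82 × 21.04 = 122.4528 kJ
n = 4.63 / 122.12 = 0.03791 mol
q_rxn = −q_cal = -122.4528 kJ
ΔH = -122.4528 / 0.03791 = -3230 kJ/mol

ΔH = -3230 kJ/mol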